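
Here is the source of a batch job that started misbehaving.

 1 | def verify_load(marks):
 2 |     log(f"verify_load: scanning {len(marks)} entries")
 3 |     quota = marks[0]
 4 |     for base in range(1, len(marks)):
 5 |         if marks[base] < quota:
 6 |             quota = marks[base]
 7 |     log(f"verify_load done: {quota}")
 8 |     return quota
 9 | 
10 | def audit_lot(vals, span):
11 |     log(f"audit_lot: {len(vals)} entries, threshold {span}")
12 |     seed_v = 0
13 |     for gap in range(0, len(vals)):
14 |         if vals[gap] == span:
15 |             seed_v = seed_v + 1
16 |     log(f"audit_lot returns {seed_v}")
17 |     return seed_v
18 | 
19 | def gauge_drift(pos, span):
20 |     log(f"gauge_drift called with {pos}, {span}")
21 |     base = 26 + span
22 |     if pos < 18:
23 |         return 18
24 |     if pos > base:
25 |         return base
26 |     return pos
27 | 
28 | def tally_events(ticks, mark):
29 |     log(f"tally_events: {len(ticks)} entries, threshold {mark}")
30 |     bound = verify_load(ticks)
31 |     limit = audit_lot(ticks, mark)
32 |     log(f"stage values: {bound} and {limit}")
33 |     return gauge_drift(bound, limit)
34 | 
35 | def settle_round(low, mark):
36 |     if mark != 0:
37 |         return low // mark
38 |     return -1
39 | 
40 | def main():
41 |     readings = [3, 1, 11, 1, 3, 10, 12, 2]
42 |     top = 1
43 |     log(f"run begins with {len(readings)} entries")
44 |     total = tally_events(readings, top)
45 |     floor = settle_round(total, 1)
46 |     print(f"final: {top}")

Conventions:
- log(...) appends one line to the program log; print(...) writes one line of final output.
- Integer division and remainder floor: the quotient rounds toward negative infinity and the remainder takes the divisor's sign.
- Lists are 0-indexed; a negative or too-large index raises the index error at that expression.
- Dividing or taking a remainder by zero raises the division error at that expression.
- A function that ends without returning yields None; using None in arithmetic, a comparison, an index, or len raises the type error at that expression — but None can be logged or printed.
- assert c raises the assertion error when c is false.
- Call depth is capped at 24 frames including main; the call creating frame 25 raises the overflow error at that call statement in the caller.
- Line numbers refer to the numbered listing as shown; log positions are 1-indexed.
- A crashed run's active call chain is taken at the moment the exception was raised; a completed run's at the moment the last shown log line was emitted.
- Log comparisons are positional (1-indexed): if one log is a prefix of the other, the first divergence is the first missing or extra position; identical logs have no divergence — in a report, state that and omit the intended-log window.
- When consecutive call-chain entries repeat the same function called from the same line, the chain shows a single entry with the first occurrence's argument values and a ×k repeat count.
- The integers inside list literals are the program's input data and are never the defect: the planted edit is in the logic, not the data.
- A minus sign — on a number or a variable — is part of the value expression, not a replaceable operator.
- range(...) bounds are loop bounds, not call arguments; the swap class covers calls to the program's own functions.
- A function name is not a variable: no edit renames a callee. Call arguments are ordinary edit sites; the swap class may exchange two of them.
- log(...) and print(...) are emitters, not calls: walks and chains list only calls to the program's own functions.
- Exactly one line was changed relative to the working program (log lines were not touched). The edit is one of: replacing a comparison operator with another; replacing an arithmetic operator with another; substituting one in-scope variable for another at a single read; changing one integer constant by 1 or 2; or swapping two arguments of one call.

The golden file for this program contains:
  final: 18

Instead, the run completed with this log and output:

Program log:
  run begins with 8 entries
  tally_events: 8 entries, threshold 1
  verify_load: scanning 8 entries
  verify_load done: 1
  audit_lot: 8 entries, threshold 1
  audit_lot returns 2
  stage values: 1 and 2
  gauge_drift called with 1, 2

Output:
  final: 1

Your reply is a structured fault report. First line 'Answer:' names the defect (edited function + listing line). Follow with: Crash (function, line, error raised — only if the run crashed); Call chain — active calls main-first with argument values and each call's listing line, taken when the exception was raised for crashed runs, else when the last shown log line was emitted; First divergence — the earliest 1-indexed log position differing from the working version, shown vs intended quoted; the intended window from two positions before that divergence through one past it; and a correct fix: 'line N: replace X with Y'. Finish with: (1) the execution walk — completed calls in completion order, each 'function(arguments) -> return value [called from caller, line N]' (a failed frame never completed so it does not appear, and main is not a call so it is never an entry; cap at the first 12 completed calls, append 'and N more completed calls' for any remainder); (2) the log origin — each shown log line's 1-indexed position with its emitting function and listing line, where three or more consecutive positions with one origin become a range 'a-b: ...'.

Answer: the defect is in main at line 46.
The tell: No log line changed; the fault shows up purely in the output.
Call chain: main -> tally_events([3, 1, 11, 1, 3, 10, 12, 2], 1) (called at line 44) -> gauge_drift(1, 2) (called at line 33).
First divergence: none; the two logs match at every position.
Execution walk:
  verify_load([3, 1, 11, 1, 3, 10, 12, 2]) -> 1  [called from tally_events, line 30]
  audit_lot([3, 1, 11, 1, 3, 10, 12, 2], 1) -> 2  [called from tally_events, line 31]
  gauge_drift(1, 2) -> 18  [called from tally_events, line 33]
  tally_events([3, 1, 11, 1, 3, 10, 12, 2], 1) -> 18  [called from main, line 44]
  settle_round(18, 1) -> 18  [called from main, line 45]
Log line origins:
  1: emitted by main (line 43)
  2: emitted by tally_events (line 29)
  3: emitted by verify_load (line 2)
  4: emitted by verify_load (line 7)
  5: emitted by audit_lot (line 11)
  6: emitted by audit_lot (line 16)
  7: emitted by tally_events (line 32)
  8: emitted by gauge_drift (line 20)
A correct fix: line 46: replace `top` with `floor`.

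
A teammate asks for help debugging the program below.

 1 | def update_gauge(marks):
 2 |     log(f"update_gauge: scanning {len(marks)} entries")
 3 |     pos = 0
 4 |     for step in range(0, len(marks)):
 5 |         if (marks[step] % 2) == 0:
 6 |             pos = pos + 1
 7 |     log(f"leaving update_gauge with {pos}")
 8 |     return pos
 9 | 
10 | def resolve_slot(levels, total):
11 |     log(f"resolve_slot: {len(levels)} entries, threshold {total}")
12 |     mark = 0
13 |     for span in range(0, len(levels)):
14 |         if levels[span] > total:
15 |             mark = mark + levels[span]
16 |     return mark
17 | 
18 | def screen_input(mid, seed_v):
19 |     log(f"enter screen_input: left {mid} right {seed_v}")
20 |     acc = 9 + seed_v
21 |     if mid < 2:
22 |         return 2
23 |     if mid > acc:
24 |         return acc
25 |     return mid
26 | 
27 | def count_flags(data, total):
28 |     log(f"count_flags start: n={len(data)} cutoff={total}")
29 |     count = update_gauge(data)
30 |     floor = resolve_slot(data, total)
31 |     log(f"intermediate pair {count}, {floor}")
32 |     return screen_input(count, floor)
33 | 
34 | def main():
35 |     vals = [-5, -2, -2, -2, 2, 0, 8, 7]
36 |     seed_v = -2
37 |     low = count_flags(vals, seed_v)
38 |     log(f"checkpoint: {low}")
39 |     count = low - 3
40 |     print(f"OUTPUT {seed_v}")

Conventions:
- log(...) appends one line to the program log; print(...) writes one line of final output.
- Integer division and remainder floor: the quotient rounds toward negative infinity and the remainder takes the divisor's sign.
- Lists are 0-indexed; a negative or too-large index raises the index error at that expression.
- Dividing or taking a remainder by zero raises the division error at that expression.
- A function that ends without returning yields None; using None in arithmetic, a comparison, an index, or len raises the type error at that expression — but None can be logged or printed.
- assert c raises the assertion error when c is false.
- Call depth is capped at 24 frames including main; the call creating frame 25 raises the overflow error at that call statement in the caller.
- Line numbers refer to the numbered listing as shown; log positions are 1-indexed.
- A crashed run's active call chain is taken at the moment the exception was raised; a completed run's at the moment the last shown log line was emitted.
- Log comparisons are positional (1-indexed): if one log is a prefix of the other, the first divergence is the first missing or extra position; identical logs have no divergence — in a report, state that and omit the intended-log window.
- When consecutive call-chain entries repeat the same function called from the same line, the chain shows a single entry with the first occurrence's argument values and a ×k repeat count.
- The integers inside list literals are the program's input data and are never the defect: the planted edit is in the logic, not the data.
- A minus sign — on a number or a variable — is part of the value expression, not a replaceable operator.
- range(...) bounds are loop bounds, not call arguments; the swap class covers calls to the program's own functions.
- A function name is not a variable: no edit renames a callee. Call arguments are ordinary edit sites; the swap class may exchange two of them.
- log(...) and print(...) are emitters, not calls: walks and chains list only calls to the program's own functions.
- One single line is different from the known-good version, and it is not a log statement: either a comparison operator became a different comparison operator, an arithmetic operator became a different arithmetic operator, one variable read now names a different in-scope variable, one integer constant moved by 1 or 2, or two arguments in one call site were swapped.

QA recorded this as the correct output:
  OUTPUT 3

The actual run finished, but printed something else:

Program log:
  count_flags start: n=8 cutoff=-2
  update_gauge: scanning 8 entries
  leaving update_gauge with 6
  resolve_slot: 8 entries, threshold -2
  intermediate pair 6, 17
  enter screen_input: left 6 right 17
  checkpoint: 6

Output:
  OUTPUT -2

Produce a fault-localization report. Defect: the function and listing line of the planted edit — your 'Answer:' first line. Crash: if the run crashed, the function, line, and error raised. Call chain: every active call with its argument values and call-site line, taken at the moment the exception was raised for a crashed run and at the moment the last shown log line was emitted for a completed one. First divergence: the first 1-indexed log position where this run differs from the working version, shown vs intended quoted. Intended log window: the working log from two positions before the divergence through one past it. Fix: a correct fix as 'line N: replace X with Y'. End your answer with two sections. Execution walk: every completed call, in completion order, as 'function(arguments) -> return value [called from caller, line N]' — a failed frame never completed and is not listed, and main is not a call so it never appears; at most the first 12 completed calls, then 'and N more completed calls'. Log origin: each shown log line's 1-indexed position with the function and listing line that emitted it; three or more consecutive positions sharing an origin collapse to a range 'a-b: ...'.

Answer: the defect is in main at line 40.
Key observation: No log line changed; the fault shows up purely in the output.
Call chain: main.
First divergence: none — the logs agree in full.
Execution walk:
  update_gauge([-5, -2, -2, -2, 2, 0, 8, 7]) -> 6  [called from count_flags, line 29]
  resolve_slot([-5, -2, -2, -2, 2, 0, 8, 7], -2) -> 17  [called from count_flags, line 30]
  screen_input(6, 17) -> 6  [called from count_flags, line 32]
  count_flags([-5, -2, -2, -2, 2, 0, 8, 7], -2) -> 6  [called from main, line 37]
Origin of each log line:
  1: emitted by count_flags (line 28)
  2: emitted by update_gauge (line 2)
  3: emitted by update_gauge (line 7)
  4: emitted by resolve_slot (line 11)
  5: emitted by count_flags (line 31)
  6: emitted by screen_input (line 19)
  7: emitted by main (line 38)
A correct fix: line 40: replace `seed_v` with `count`.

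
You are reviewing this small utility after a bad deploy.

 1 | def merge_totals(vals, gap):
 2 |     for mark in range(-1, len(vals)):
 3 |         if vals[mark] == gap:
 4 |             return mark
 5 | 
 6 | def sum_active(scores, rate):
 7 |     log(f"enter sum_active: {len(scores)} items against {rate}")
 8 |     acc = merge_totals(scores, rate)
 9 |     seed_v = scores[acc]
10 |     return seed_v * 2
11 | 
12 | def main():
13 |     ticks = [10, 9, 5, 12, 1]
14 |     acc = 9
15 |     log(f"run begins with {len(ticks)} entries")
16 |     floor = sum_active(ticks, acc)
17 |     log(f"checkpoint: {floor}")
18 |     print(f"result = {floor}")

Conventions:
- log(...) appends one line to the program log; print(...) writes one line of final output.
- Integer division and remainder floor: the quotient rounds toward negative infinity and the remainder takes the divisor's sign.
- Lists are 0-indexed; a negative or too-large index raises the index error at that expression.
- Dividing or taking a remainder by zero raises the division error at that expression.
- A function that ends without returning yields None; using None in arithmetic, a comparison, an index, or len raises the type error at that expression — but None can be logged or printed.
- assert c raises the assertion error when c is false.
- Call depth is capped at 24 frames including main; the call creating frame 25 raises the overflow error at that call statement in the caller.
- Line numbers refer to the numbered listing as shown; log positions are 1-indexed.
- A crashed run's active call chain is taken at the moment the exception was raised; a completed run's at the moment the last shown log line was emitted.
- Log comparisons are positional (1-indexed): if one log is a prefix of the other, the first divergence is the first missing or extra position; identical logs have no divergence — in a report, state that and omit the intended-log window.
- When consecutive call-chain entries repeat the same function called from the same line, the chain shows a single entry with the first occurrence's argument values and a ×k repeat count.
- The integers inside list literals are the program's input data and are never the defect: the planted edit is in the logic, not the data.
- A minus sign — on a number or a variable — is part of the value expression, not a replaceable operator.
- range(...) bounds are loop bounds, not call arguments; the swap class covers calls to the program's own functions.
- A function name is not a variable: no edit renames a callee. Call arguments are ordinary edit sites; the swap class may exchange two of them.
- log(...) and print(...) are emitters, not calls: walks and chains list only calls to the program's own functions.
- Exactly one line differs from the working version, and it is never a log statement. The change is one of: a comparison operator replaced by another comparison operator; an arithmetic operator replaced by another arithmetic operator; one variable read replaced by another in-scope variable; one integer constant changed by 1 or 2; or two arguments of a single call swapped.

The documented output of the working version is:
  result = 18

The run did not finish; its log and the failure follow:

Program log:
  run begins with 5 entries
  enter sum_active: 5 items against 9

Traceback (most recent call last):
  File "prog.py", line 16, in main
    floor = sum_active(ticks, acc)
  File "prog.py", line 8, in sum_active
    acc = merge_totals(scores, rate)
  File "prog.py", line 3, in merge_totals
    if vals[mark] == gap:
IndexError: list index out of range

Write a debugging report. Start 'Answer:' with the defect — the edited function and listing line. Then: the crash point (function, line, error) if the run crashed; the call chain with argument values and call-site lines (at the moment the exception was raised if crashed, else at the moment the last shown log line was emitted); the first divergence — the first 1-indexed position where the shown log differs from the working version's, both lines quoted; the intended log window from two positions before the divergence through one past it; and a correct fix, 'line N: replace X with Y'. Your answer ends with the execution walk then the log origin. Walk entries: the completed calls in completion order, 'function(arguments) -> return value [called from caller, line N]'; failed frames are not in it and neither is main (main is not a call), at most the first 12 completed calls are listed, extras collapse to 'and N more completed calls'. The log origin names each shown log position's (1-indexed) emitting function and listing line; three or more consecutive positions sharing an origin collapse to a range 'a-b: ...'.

Answer: the defect is in merge_totals at line 2.
Core observation: After 2 matching log lines the faulty run goes silent, while the working version continues with 'checkpoint: 18'.
Crash: merge_totals, line 3, IndexError.
Call chain: main -> sum_active([10, 9, 5, 12, 1], 9) (called at line 16) -> merge_totals([10, 9, 5, 12, 1], 9) (called at line 8).
First divergence: position 3; the shown log stops at 2 lines while the working version next logs 'checkpoint: 18'.
Intended log window:
  1: run begins with 5 entries
  2: enter sum_active: 5 items against 9
  3: checkpoint: 18
Execution walk:
  (no call completed)
Log origin:
  1: from main, line 15
  2: from sum_active, line 7
A correct fix: line 2: replace `-1` with `0`.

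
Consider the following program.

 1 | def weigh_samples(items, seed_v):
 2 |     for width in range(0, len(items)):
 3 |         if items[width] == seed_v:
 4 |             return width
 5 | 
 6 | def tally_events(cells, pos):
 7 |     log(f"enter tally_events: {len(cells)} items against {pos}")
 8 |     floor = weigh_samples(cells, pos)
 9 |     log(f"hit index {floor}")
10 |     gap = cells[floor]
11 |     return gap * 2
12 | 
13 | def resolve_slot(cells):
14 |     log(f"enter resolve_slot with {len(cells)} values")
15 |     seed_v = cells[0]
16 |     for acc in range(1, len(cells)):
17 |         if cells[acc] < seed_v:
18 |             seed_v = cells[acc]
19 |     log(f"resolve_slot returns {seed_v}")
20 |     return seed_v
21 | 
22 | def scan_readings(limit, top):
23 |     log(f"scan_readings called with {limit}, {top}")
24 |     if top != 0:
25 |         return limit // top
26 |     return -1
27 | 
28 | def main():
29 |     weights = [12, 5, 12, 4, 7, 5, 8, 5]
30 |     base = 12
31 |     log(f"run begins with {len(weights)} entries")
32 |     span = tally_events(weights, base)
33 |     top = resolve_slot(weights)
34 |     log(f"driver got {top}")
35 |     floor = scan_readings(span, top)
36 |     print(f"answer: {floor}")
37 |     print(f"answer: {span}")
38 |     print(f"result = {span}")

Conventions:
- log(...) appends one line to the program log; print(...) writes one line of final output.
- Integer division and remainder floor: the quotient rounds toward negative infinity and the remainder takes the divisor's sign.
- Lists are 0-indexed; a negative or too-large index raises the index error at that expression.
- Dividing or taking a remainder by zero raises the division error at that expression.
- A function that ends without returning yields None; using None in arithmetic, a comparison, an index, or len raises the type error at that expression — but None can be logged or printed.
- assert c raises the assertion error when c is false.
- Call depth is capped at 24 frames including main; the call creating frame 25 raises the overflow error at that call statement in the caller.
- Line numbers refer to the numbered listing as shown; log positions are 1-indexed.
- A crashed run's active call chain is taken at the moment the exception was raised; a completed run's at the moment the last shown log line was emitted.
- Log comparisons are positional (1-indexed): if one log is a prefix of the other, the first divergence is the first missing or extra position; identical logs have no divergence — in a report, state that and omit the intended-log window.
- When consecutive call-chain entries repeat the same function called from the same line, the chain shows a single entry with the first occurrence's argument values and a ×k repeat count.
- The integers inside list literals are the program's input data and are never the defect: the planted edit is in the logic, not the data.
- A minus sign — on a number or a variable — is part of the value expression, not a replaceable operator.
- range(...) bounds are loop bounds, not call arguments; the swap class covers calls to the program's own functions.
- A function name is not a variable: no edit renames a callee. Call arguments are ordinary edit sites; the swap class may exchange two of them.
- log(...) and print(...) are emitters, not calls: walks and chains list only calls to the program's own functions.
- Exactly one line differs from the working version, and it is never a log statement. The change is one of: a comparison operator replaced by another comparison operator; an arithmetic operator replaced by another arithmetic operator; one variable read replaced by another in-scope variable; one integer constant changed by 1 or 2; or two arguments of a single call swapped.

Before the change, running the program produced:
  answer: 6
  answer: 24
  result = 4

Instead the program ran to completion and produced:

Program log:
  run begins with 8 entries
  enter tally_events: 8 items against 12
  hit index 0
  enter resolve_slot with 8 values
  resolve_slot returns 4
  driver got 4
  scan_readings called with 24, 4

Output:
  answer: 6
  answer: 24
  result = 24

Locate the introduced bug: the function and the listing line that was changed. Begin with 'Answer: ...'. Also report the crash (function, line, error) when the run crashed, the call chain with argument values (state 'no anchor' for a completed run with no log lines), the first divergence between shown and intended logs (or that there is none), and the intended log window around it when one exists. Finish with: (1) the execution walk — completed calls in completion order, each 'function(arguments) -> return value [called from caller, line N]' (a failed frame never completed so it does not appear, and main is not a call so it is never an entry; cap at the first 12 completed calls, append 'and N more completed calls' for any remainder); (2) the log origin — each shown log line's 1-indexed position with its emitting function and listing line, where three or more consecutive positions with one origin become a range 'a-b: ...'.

Answer: the defect is in main at line 38.
The tell: Log streams are identical — the defect surfaces only in the printed output.
Call chain: main -> scan_readings(24, 4) (called at line 35).
First divergence: none — the logs agree in full.
Execution walk:
  weigh_samples([12, 5, 12, 4, 7, 5, 8, 5], 12) -> 0  [called from tally_events, line 8]
  tally_events([12, 5, 12, 4, 7, 5, 8, 5], 12) -> 24  [called from main, line 32]
  resolve_slot([12, 5, 12, 4, 7, 5, 8, 5]) -> 4  [called from main, line 33]
  scan_readings(24, 4) -> 6  [called from main, line 35]
Log origins:
  1: emitted by main (line 31)
  2: emitted by tally_events (line 7)
  3: emitted by tally_events (line 9)
  4: emitted by resolve_slot (line 14)
  5: emitted by resolve_slot (line 19)
  6: emitted by main (line 34)
  7: emitted by scan_readings (line 23)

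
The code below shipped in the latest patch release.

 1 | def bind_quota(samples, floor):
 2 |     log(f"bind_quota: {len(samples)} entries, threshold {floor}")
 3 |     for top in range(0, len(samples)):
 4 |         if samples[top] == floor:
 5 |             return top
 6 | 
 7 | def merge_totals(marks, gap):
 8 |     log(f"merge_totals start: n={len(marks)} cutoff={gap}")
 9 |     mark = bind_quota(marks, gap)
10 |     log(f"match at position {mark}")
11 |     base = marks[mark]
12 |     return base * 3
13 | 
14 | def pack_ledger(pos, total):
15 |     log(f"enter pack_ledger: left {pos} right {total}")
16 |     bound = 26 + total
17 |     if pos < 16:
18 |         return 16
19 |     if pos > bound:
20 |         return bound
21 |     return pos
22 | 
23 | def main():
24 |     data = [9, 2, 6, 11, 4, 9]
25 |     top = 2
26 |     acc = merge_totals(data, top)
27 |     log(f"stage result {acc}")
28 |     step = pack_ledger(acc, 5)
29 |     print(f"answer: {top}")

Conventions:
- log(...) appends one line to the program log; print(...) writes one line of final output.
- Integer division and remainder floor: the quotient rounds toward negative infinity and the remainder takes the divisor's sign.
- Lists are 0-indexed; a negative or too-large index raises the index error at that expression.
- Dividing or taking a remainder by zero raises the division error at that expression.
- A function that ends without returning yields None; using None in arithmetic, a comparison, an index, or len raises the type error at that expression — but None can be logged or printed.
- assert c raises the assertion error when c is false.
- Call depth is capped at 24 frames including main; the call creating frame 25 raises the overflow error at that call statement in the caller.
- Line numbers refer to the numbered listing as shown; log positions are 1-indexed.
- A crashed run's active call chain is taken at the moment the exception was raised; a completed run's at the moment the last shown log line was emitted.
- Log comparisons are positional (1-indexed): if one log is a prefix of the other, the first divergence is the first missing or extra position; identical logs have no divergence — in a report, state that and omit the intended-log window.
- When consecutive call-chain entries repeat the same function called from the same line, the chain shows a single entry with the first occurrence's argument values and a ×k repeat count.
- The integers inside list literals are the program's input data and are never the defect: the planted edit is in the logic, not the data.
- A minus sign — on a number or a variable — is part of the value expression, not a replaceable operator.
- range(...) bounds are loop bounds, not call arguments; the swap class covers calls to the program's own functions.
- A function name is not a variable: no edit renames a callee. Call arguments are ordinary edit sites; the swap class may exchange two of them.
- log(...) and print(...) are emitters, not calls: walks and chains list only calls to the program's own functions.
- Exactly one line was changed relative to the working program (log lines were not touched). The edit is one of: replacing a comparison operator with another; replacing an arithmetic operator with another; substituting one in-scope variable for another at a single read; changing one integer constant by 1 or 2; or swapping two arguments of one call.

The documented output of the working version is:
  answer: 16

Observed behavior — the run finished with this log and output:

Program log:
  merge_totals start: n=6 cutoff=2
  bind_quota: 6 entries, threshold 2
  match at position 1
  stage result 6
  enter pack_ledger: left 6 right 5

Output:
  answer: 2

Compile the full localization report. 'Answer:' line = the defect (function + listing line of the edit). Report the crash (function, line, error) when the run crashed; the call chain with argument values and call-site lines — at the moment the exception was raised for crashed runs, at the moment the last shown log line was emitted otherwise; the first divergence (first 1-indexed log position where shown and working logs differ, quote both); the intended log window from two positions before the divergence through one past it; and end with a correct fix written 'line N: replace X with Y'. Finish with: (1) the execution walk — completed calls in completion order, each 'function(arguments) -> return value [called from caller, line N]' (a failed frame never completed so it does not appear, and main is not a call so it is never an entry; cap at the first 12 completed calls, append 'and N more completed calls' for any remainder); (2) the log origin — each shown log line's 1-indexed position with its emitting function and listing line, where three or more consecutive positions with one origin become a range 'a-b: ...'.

Answer: the defect is in main at line 29.
Core observation: Log streams are identical — the defect surfaces only in the printed output.
Call chain: main -> pack_ledger(6, 5) (called at line 28).
First divergence: none; the two logs match at every position.
Execution walk:
  bind_quota([9, 2, 6, 11, 4, 9], 2) -> 1  [called from merge_totals, line 9]
  merge_totals([9, 2, 6, 11, 4, 9], 2) -> 6  [called from main, line 26]
  pack_ledger(6, 5) -> 16  [called from main, line 28]
Origin of each log line:
  1: emitted by merge_totals (line 8)
  2: emitted by bind_quota (line 2)
  3: emitted by merge_totals (line 10)
  4: emitted by main (line 27)
  5: emitted by pack_ledger (line 15)
A correct fix: line 29: replace `top` with `step`.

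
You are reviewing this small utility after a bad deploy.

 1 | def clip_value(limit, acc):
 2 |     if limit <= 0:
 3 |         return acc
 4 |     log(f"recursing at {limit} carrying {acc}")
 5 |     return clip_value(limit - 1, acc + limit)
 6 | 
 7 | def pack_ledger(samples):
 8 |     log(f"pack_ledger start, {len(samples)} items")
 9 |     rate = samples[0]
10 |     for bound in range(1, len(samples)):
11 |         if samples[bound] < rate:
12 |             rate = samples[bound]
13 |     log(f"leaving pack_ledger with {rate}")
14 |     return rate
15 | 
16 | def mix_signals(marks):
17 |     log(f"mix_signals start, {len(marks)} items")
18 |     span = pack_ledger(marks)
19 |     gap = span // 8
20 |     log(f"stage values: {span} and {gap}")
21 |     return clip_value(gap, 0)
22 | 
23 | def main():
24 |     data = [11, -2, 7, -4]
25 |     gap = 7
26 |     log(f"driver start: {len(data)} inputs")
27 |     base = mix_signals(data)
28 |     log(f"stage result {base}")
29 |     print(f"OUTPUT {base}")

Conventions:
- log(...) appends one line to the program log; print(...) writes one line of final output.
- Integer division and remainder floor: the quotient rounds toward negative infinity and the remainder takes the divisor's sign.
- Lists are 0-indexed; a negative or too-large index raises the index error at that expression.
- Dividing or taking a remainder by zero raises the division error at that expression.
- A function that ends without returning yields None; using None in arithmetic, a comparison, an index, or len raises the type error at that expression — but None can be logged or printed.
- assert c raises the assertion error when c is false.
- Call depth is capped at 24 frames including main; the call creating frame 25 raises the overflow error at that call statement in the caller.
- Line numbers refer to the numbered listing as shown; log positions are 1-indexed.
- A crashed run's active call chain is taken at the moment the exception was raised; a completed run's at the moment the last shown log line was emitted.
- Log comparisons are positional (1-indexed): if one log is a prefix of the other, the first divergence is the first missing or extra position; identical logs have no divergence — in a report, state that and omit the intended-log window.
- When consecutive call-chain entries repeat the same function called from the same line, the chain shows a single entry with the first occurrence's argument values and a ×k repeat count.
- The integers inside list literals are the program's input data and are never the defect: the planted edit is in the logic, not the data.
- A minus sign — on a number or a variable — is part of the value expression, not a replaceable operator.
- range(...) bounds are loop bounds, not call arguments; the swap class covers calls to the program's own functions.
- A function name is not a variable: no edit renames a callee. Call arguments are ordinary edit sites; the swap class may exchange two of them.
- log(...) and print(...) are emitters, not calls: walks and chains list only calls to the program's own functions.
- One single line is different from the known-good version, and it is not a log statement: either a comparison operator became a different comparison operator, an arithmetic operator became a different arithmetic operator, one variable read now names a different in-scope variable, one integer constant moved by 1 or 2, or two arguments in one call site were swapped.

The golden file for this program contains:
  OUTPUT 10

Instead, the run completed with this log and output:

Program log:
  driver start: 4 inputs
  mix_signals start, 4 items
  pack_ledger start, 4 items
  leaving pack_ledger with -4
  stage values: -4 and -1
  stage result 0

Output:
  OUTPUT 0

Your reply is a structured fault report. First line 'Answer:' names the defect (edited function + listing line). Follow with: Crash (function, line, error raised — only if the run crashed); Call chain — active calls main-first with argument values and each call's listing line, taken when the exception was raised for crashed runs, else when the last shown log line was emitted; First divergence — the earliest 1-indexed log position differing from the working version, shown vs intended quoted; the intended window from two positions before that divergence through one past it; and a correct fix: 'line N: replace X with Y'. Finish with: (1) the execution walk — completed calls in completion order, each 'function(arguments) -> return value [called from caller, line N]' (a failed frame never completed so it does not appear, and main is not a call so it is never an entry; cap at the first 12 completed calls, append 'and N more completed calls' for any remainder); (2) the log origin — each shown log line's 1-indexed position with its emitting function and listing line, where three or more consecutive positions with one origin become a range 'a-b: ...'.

Answer: the defect is in mix_signals at line 19.
Key fact: Log line 5 is where behavior first shows: 'stage values: -4 and -1' appears instead of 'stage values: -4 and 4'.
Call chain: main.
First divergence: at position 5 the run shows 'stage values: -4 and -1' where the working version logs 'stage values: -4 and 4'.
Intended log window:
  3: pack_ledger start, 4 items
  4: leaving pack_ledger with -4
  5: stage values: -4 and 4
  6: recursing at 4 carrying 0
Execution walk:
  pack_ledger([11, -2, 7, -4]) -> -4  [called from mix_signals, line 18]
  clip_value(-1, 0) -> 0  [called from mix_signals, line 21]
  mix_signals([11, -2, 7, -4]) -> 0  [called from main, line 27]
Origin of each log line:
  1: logged in main at line 26
  2: logged in mix_signals at line 17
  3: logged in pack_ledger at line 8
  4: logged in pack_ledger at line 13
  5: logged in mix_signals at line 20
  6: logged in main at line 28
A correct fix: line 19: replace `//` with `%`.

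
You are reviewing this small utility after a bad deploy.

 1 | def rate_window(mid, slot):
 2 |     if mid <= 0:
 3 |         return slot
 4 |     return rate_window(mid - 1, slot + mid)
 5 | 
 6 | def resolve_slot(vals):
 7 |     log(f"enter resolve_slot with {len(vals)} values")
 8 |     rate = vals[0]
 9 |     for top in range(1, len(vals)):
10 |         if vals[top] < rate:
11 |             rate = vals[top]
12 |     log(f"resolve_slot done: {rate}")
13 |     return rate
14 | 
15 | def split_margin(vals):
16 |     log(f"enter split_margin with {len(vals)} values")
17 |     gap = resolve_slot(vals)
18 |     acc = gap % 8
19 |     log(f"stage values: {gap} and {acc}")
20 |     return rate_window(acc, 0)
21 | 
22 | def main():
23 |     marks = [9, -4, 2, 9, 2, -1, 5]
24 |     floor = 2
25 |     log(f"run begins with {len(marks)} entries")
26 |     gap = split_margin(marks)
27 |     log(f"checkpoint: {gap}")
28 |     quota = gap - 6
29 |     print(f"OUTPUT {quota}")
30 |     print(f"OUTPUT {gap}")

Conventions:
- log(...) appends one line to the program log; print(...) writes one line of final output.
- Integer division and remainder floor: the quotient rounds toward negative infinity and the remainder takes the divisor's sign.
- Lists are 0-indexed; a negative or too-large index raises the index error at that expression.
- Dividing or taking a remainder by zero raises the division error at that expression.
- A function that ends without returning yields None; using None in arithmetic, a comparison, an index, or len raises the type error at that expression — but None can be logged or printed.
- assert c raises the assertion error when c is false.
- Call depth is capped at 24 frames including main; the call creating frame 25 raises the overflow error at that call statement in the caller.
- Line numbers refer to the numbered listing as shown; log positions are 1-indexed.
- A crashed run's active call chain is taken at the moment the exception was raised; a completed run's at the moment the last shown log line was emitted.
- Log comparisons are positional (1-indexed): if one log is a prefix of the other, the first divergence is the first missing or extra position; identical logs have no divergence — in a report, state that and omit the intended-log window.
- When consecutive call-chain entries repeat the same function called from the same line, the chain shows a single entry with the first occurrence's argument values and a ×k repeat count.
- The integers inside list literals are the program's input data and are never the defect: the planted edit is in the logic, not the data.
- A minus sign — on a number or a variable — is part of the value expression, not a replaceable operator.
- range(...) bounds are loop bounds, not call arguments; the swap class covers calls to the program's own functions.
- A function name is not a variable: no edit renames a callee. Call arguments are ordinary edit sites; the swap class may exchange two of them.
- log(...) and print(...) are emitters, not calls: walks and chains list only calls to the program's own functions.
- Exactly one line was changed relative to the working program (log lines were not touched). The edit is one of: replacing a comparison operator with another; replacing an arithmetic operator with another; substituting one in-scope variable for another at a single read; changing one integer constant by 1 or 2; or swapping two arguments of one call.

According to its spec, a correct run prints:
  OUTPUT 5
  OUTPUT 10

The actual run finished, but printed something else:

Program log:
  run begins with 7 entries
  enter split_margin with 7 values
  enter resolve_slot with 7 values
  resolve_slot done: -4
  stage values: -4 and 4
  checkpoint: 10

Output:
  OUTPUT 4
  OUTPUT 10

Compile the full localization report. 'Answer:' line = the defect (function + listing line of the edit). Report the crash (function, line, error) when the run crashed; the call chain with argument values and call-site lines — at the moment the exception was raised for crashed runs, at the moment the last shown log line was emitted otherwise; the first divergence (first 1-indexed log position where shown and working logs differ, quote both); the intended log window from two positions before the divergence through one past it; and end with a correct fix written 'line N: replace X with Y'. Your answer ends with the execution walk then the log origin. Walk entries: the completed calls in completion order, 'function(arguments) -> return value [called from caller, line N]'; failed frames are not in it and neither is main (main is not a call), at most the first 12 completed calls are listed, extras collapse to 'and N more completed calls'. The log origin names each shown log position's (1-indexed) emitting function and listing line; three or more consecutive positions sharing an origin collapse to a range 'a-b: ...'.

Answer: the defect is in main at line 28.
Key observation: Every logged value matches the working version; the printed result is what differs.
Call chain: main.
First divergence: there is none — every log position agrees.
Execution walk:
  resolve_slot([9, -4, 2, 9, 2, -1, 5]) -> -4  [called from split_margin, line 17]
  rate_window(0, 10) -> 10  [called from rate_window, line 4]
  rate_window(1, 9) -> 10  [called from rate_window, line 4]
  rate_window(2, 7) -> 10  [called from rate_window, line 4]
  rate_window(3, 4) -> 10  [called from rate_window, line 4]
  rate_window(4, 0) -> 10  [called from split_margin, line 20]
  split_margin([9, -4, 2, 9, 2, -1, 5]) -> 10  [called from main, line 26]
Log line origins:
  1: logged in main at line 25
  2: logged in split_margin at line 16
  3: logged in resolve_slot at line 7
  4: logged in resolve_slot at line 12
  5: logged in split_margin at line 19
  6: logged in main at line 27
A correct fix: line 28: replace `6` with `5`.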